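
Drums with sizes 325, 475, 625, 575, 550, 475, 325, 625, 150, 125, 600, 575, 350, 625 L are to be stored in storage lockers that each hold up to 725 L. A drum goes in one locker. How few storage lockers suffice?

Total = 625 + 625 + 625 + 600 + 575 + 575 + 550 + 475 + 475 + 350 + 325 + 325 + 150 + 125 = 6400 L.
Lower bound: ⌈6400/725⌉ = 9 storage lockers.
A packing using 11 storage lockers:
  locker 1: 625 = 625
  locker 2: 625 = 625
  locker 3: 625 = 625
  locker 4: 600 + 125 = 725
  locker 5: 575 + 150 = 725
  locker 6: 575 = 575
  locker 7: 550 = 550
  locker 8: 475 = 475
  locker 9: 475 = 475
  locker 10: 350 + 325 = 675
  locker 11: 325 = 325
No arrangement into 10 storage lockers stays within capacity, so 11 is optimal.

11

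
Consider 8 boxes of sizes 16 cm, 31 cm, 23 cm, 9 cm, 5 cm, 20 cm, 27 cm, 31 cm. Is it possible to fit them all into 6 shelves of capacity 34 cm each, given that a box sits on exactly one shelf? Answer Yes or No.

A valid assignment using 6 shelves:
  shelf 1: 31 = 31
  shelf 2: 31 = 31
  shelf 3: 27 + 5 = 32
  shelf 4: 23 + 9 = 32
  shelf 5: 20 = 20
  shelf 6: 16 = 16
Every load is within 34 cm, so 6 shelves suffice.

Yes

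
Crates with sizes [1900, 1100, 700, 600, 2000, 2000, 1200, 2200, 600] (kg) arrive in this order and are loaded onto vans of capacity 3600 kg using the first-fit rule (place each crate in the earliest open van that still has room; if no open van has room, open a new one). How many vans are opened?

4

  1900 → van 1 (new)  [load 1900/3600]
  1100 → van 1  [load 3000/3600]
  700 → van 2 (new)  [load 700/3600]
  600 → van 1  [load 3600/3600]
  2000 → van 2  [load 2700/3600]
  2000 → van 3 (new)  [load 2000/3600]
  1200 → van 3  [load 3200/3600]
  2200 → van 4 (new)  [load 2200/3600]
  600 → van 2  [load 3300/3600]
4 vans opened.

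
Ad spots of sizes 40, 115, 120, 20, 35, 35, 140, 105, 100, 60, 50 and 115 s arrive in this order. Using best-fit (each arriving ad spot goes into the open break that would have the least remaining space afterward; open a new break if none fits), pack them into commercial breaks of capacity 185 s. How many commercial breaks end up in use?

6

  40 → break 1 (new)  [load 40/185]
  115 → break 1  [load 155/185]
  120 → break 2 (new)  [load 120/185]
  20 → break 1  [load 175/185]
  35 → break 2  [load 155/185]
  35 → break 3 (new)  [load 35/185]
  140 → break 3  [load 175/185]
  105 → break 4 (new)  [load 105/185]
  100 → break 5 (new)  [load 100/185]
  60 → break 4  [load 165/185]
  50 → break 5  [load 150/185]
  115 → break 6 (new)  [load 115/185]
6 commercial breaks opened.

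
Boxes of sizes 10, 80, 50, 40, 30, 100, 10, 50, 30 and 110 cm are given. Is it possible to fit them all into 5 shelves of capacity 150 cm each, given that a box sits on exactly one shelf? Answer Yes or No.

Yes

A valid assignment using 4 shelves:
  shelf 1: 110 + 40 = 150
  shelf 2: 100 + 50 = 150
  shelf 3: 80 + 50 + 10 + 10 = 150
  shelf 4: 30 + 30 = 60
That uses only 4 ≤ 5, so 5 shelves are enough.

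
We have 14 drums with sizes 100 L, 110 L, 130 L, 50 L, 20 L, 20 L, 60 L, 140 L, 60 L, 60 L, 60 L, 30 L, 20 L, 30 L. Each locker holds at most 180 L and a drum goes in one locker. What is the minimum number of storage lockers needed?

5

Total = 140 + 130 + 110 + 100 + 60 + 60 + 60 + 60 + 50 + 30 + 30 + 20 + 20 + 20 = 890 L.
Lower bound: ⌈890/180⌉ = 5 storage lockers.
A packing using 5 storage lockers:
  locker 1: 140 + 20 + 20 = 180
  locker 2: 130 + 50 = 180
  locker 3: 110 + 60 = 170
  locker 4: 100 + 60 + 20 = 180
  locker 5: 60 + 60 + 30 + 30 = 180
This matches the lower bound, so 5 is optimal.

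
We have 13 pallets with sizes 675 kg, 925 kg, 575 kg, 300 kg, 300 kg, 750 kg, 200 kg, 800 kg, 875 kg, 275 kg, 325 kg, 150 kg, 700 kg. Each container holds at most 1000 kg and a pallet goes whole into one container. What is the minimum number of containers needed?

Total = 925 + 875 + 800 + 750 + 700 + 675 + 575 + 325 + 300 + 300 + 275 + 200 + 150 = 6850 kg.
Lower bound: ⌈6850/1000⌉ = 7 containers.
A packing using 8 containers:
  container 1: 925 = 925
  container 2: 875 = 875
  container 3: 800 + 200 = 1000
  container 4: 750 + 150 = 900
  container 5: 700 + 300 = 1000
  container 6: 675 + 325 = 1000
  container 7: 575 + 300 = 875
  container 8: 275 = 275
No arrangement into 7 containers stays within capacity, so 8 is optimal.

8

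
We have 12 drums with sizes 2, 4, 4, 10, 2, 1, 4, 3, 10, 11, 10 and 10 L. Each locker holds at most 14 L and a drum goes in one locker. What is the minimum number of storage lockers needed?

6

Total = 11 + 10 + 10 + 10 + 10 + 4 + 4 + 4 + 3 + 2 + 2 + 1 = 71 L.
Lower bound: ⌈71/14⌉ = 6 storage lockers.
A packing using 6 storage lockers:
  locker 1: 11 + 3 = 14
  locker 2: 10 + 4 = 14
  locker 3: 10 + 4 = 14
  locker 4: 10 + 4 = 14
  locker 5: 10 + 2 + 2 = 14
  locker 6: 1 = 1
This matches the lower bound, so 6 is optimal.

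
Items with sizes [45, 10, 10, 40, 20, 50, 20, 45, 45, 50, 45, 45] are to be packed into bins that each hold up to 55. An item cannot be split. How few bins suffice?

9

Total = 50 + 50 + 45 + 45 + 45 + 45 + 45 + 40 + 20 + 20 + 10 + 10 = 425.
Lower bound: ⌈425/55⌉ = 8 bins.
A packing using 9 bins:
  bin 1: 50 = 50
  bin 2: 50 = 50
  bin 3: 45 + 10 = 55
  bin 4: 45 + 10 = 55
  bin 5: 45 = 45
  bin 6: 45 = 45
  bin 7: 45 = 45
  bin 8: 40 = 40
  bin 9: 20 + 20 = 40
No arrangement into 8 bins stays within capacity, so 9 is optimal.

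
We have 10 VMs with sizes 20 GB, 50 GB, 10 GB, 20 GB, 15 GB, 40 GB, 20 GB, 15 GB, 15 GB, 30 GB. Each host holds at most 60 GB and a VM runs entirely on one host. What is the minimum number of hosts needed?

4

Total = 50 + 40 + 30 + 20 + 20 + 20 + 15 + 15 + 15 + 10 = 235 GB.
Lower bound: ⌈235/60⌉ = 4 hosts.
A packing using 4 hosts:
  host 1: 50 + 10 = 60
  host 2: 40 + 20 = 60
  host 3: 30 + 15 + 15 = 60
  host 4: 20 + 20 + 15 = 55
This matches the lower bound, so 4 is optimal.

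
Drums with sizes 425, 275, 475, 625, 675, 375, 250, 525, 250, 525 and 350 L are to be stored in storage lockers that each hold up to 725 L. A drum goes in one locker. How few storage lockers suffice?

Total = 675 + 625 + 525 + 525 + 475 + 425 + 375 + 350 + 275 + 250 + 250 = 4750 L.
Lower bound: ⌈4750/725⌉ = 7 storage lockers.
A packing using 8 storage lockers:
  locker 1: 675 = 675
  locker 2: 625 = 625
  locker 3: 525 = 525
  locker 4: 525 = 525
  locker 5: 475 + 250 = 725
  locker 6: 425 + 275 = 700
  locker 7: 375 + 350 = 725
  locker 8: 250 = 250
No arrangement into 7 storage lockers stays within capacity, so 8 is optimal.

8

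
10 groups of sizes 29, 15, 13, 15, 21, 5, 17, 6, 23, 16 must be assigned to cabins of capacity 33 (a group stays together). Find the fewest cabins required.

Total = 29 + 23 + 21 + 17 + 16 + 15 + 15 + 13 + 6 + 5 = 160.
Lower bound: ⌈160/33⌉ = 5 cabins.
A packing using 6 cabins:
  cabin 1: 29 = 29
  cabin 2: 23 + 6 = 29
  cabin 3: 21 + 5 = 26
  cabin 4: 17 + 16 = 33
  cabin 5: 15 + 15 = 30
  cabin 6: 13 = 13
No arrangement into 5 cabins stays within capacity, so 6 is optimal.

6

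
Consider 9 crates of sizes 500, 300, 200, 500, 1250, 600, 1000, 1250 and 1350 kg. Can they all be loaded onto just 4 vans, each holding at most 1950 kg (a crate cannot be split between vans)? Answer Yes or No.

A valid assignment using 4 vans:
  van 1: 1350 + 600 = 1950
  van 2: 1250 + 500 + 200 = 1950
  van 3: 1250 + 500 = 1750
  van 4: 1000 + 300 = 1300
Every load is within 1950 kg, so 4 vans suffice.

Yes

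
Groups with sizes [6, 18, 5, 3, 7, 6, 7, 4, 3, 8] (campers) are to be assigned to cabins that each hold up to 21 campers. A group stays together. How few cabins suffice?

Total = 18 + 8 + 7 + 7 + 6 + 6 + 5 + 4 + 3 + 3 = 67 campers.
Lower bound: ⌈67/21⌉ = 4 cabins.
A packing using 4 cabins:
  cabin 1: 18 + 3 = 21
  cabin 2: 8 + 7 + 6 = 21
  cabin 3: 7 + 6 + 5 + 3 = 21
  cabin 4: 4 = 4
This matches the lower bound, so 4 is optimal.

4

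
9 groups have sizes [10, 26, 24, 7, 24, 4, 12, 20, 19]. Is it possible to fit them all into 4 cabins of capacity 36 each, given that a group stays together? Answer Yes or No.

Total = 146; ⌈146/36⌉ = 5.
At least 5 cabins are required, but only 4 are allowed.

No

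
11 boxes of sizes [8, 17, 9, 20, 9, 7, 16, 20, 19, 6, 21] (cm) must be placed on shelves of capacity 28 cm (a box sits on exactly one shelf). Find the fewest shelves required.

6

Total = 21 + 20 + 20 + 19 + 17 + 16 + 9 + 9 + 8 + 7 + 6 = 152 cm.
Lower bound: ⌈152/28⌉ = 6 shelves.
A packing using 6 shelves:
  shelf 1: 21 + 7 = 28
  shelf 2: 20 + 8 = 28
  shelf 3: 20 + 6 = 26
  shelf 4: 19 + 9 = 28
  shelf 5: 17 + 9 = 26
  shelf 6: 16 = 16
This matches the lower bound, so 6 is optimal.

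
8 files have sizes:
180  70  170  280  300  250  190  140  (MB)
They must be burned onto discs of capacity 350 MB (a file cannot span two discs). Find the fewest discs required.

5

Total = 300 + 280 + 250 + 190 + 180 + 170 + 140 + 70 = 1580 MB.
Lower bound: ⌈1580/350⌉ = 5 discs.
A packing using 5 discs:
  disc 1: 300 = 300
  disc 2: 280 + 70 = 350
  disc 3: 250 = 250
  disc 4: 190 + 140 = 330
  disc 5: 180 + 170 = 350
This matches the lower bound, so 5 is optimal.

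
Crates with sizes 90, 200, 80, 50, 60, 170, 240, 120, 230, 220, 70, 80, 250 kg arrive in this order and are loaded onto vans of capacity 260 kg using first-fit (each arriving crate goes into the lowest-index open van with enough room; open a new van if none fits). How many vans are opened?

  90 → van 1 (new)  [load 90/260]
  200 → van 2 (new)  [load 200/260]
  80 → van 1  [load 170/260]
  50 → van 1  [load 220/260]
  60 → van 2  [load 260/260]
  170 → van 3 (new)  [load 170/260]
  240 → van 4 (new)  [load 240/260]
  120 → van 5 (new)  [load 120/260]
  230 → van 6 (new)  [load 230/260]
  220 → van 7 (new)  [load 220/260]
  70 → van 3  [load 240/260]
  80 → van 5  [load 200/260]
  250 → van 8 (new)  [load 250/260]
8 vans opened.

8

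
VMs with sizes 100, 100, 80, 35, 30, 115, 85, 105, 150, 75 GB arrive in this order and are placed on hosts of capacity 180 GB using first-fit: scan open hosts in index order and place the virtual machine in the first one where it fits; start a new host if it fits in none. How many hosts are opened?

  100 → host 1 (new)  [load 100/180]
  100 → host 2 (new)  [load 100/180]
  80 → host 1  [load 180/180]
  35 → host 2  [load 135/180]
  30 → host 2  [load 165/180]
  115 → host 3 (new)  [load 115/180]
  85 → host 4 (new)  [load 85/180]
  105 → host 5 (new)  [load 105/180]
  150 → host 6 (new)  [load 150/180]
  75 → host 4  [load 160/180]
6 hosts opened.

6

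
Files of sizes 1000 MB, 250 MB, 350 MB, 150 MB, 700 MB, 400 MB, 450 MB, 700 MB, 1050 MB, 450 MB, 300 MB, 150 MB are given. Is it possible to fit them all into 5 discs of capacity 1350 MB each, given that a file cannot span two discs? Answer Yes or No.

A valid assignment using 5 discs:
  disc 1: 1050 + 300 = 1350
  disc 2: 1000 + 350 = 1350
  disc 3: 700 + 450 + 150 = 1300
  disc 4: 700 + 450 + 150 = 1300
  disc 5: 400 + 250 = 650
Every load is within 1350 MB, so 5 discs suffice.

Yes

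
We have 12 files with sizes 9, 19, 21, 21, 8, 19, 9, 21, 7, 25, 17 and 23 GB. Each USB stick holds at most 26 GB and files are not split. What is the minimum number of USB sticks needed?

Total = 25 + 23 + 21 + 21 + 21 + 19 + 19 + 17 + 9 + 9 + 8 + 7 = 199 GB.
Lower bound: ⌈199/26⌉ = 8 USB sticks.
A packing using 9 USB sticks:
  USB stick 1: 25 = 25
  USB stick 2: 23 = 23
  USB stick 3: 21 = 21
  USB stick 4: 21 = 21
  USB stick 5: 21 = 21
  USB stick 6: 19 + 7 = 26
  USB stick 7: 19 = 19
  USB stick 8: 17 + 9 = 26
  USB stick 9: 9 + 8 = 17
No arrangement into 8 USB sticks stays within capacity, so 9 is optimal.

9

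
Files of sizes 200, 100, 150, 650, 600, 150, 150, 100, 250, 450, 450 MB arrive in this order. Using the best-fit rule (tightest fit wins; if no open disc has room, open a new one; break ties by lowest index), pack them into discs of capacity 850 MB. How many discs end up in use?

  200 → disc 1 (new)  [load 200/850]
  100 → disc 1  [load 300/850]
  150 → disc 1  [load 450/850]
  650 → disc 2 (new)  [load 650/850]
  600 → disc 3 (new)  [load 600/850]
  150 → disc 2  [load 800/850]
  150 → disc 3  [load 750/850]
  100 → disc 3  [load 850/850]
  250 → disc 1  [load 700/850]
  450 → disc 4 (new)  [load 450/850]
  450 → disc 5 (new)  [load 450/850]
5 discs opened.

5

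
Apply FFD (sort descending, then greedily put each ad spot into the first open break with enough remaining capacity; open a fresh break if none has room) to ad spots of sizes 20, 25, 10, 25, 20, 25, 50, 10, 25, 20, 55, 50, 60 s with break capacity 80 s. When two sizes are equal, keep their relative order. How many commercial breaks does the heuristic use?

6

Sorted descending: 60, 55, 50, 50, 25, 25, 25, 25, 20, 20, 20, 10, 10.
  60 → break 1 (new)  [load 60/80]
  55 → break 2 (new)  [load 55/80]
  50 → break 3 (new)  [load 50/80]
  50 → break 4 (new)  [load 50/80]
  25 → break 2  [load 80/80]
  25 → break 3  [load 75/80]
  25 → break 4  [load 75/80]
  25 → break 5 (new)  [load 25/80]
  20 → break 1  [load 80/80]
  20 → break 5  [load 45/80]
  20 → break 5  [load 65/80]
  10 → break 5  [load 75/80]
  10 → break 6 (new)  [load 10/80]
6 commercial breaks opened.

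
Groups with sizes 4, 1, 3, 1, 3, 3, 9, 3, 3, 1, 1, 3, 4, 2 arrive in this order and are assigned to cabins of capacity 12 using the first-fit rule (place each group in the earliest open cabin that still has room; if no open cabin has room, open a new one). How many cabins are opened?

  4 → cabin 1 (new)  [load 4/12]
  1 → cabin 1  [load 5/12]
  3 → cabin 1  [load 8/12]
  1 → cabin 1  [load 9/12]
  3 → cabin 1  [load 12/12]
  3 → cabin 2 (new)  [load 3/12]
  9 → cabin 2  [load 12/12]
  3 → cabin 3 (new)  [load 3/12]
  3 → cabin 3  [load 6/12]
  1 → cabin 3  [load 7/12]
  1 → cabin 3  [load 8/12]
  3 → cabin 3  [load 11/12]
  4 → cabin 4 (new)  [load 4/12]
  2 → cabin 4  [load 6/12]
4 cabins opened.

4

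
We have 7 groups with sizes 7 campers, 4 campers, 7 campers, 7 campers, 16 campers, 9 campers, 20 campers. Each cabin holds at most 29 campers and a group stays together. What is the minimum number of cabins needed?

Total = 20 + 16 + 9 + 7 + 7 + 7 + 4 = 70 campers.
Lower bound: ⌈70/29⌉ = 3 cabins.
A packing using 3 cabins:
  cabin 1: 20 + 9 = 29
  cabin 2: 16 + 7 + 4 = 27
  cabin 3: 7 + 7 = 14
This matches the lower bound, so 3 is optimal.

3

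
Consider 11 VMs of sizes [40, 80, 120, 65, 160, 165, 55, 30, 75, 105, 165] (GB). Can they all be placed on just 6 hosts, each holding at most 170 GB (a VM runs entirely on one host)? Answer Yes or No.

No

Total = 1060 GB; ⌈1060/170⌉ = 7.
At least 7 hosts are required, but only 6 are allowed.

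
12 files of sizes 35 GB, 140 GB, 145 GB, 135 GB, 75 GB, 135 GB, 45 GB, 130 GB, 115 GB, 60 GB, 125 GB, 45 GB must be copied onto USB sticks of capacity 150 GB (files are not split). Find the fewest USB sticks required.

9

Total = 145 + 140 + 135 + 135 + 130 + 125 + 115 + 75 + 60 + 45 + 45 + 35 = 1185 GB.
Lower bound: ⌈1185/150⌉ = 8 USB sticks.
A packing using 9 USB sticks:
  USB stick 1: 145 = 145
  USB stick 2: 140 = 140
  USB stick 3: 135 = 135
  USB stick 4: 135 = 135
  USB stick 5: 130 = 130
  USB stick 6: 125 = 125
  USB stick 7: 115 + 35 = 150
  USB stick 8: 75 + 60 = 135
  USB stick 9: 45 + 45 = 90
No arrangement into 8 USB sticks stays within capacity, so 9 is optimal.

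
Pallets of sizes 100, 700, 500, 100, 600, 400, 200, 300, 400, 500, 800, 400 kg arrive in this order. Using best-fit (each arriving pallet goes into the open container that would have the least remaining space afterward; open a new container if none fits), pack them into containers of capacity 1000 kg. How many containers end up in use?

  100 → container 1 (new)  [load 100/1000]
  700 → container 1  [load 800/1000]
  500 → container 2 (new)  [load 500/1000]
  100 → container 1  [load 900/1000]
  600 → container 3 (new)  [load 600/1000]
  400 → container 3  [load 1000/1000]
  200 → container 2  [load 700/1000]
  300 → container 2  [load 1000/1000]
  400 → container 4 (new)  [load 400/1000]
  500 → container 4  [load 900/1000]
  800 → container 5 (new)  [load 800/1000]
  400 → container 6 (new)  [load 400/1000]
6 containers opened.

6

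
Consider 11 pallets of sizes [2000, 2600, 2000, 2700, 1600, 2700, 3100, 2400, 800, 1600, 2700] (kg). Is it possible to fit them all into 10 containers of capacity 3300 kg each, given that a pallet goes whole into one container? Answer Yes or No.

A valid assignment using 9 containers:
  container 1: 3100 = 3100
  container 2: 2700 = 2700
  container 3: 2700 = 2700
  container 4: 2700 = 2700
  container 5: 2600 = 2600
  container 6: 2400 + 800 = 3200
  container 7: 2000 = 2000
  container 8: 2000 = 2000
  container 9: 1600 + 1600 = 3200
That uses only 9 ≤ 10, so 10 containers are enough.

Yes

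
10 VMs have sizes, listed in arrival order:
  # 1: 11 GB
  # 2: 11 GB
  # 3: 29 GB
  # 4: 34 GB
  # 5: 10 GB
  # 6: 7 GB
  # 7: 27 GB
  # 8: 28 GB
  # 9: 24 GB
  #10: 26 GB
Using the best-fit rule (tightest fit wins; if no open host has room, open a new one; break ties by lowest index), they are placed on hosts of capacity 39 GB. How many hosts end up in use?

  11 → host 1 (new)  [load 11/39]
  11 → host 1  [load 22/39]
  29 → host 2 (new)  [load 29/39]
  34 → host 3 (new)  [load 34/39]
  10 → host 2  [load 39/39]
  7 → host 1  [load 29/39]
  27 → host 4 (new)  [load 27/39]
  28 → host 5 (new)  [load 28/39]
  24 → host 6 (new)  [load 24/39]
  26 → host 7 (new)  [load 26/39]
7 hosts opened.

7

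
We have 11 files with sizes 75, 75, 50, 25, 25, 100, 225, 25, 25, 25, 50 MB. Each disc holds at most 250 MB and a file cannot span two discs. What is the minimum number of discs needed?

3

Total = 225 + 100 + 75 + 75 + 50 + 50 + 25 + 25 + 25 + 25 + 25 = 700 MB.
Lower bound: ⌈700/250⌉ = 3 discs.
A packing using 3 discs:
  disc 1: 225 + 25 = 250
  disc 2: 100 + 75 + 75 = 250
  disc 3: 50 + 50 + 25 + 25 + 25 + 25 = 200
This matches the lower bound, so 3 is optimal.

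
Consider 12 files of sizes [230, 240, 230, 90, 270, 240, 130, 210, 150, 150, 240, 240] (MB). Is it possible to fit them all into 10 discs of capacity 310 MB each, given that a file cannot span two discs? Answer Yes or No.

A valid assignment using 10 discs:
  disc 1: 270 = 270
  disc 2: 240 = 240
  disc 3: 240 = 240
  disc 4: 240 = 240
  disc 5: 240 = 240
  disc 6: 230 = 230
  disc 7: 230 = 230
  disc 8: 210 + 90 = 300
  disc 9: 150 + 150 = 300
  disc 10: 130 = 130
Every load is within 310 MB, so 10 discs suffice.

Yes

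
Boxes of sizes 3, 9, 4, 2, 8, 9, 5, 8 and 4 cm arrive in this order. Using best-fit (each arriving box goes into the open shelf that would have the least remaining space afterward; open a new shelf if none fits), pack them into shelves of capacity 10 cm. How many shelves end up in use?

6

  3 → shelf 1 (new)  [load 3/10]
  9 → shelf 2 (new)  [load 9/10]
  4 → shelf 1  [load 7/10]
  2 → shelf 1  [load 9/10]
  8 → shelf 3 (new)  [load 8/10]
  9 → shelf 4 (new)  [load 9/10]
  5 → shelf 5 (new)  [load 5/10]
  8 → shelf 6 (new)  [load 8/10]
  4 → shelf 5  [load 9/10]
6 shelves opened.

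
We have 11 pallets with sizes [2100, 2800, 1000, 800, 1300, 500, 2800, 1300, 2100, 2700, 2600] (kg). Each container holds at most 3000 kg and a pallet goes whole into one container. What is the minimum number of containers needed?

Total = 2800 + 2800 + 2700 + 2600 + 2100 + 2100 + 1300 + 1300 + 1000 + 800 + 500 = 20000 kg.
Lower bound: ⌈20000/3000⌉ = 7 containers.
A packing using 8 containers:
  container 1: 2800 = 2800
  container 2: 2800 = 2800
  container 3: 2700 = 2700
  container 4: 2600 = 2600
  container 5: 2100 + 800 = 2900
  container 6: 2100 + 500 = 2600
  container 7: 1300 + 1300 = 2600
  container 8: 1000 = 1000
No arrangement into 7 containers stays within capacity, so 8 is optimal.

8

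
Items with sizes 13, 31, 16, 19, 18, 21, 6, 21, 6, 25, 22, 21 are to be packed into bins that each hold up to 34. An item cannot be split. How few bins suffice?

8

Total = 31 + 25 + 22 + 21 + 21 + 21 + 19 + 18 + 16 + 13 + 6 + 6 = 219.
Lower bound: ⌈219/34⌉ = 7 bins.
Also, 8 items each exceed 17, and no two of those can share a bin, so at least 8 bins are needed.
A packing using 8 bins:
  bin 1: 31 = 31
  bin 2: 25 + 6 = 31
  bin 3: 22 + 6 = 28
  bin 4: 21 + 13 = 34
  bin 5: 21 = 21
  bin 6: 21 = 21
  bin 7: 19 = 19
  bin 8: 18 + 16 = 34
This matches the lower bound, so 8 is optimal.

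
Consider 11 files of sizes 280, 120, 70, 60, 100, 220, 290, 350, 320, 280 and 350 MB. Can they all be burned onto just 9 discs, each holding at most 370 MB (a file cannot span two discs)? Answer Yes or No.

Yes

A valid assignment using 8 discs:
  disc 1: 350 = 350
  disc 2: 350 = 350
  disc 3: 320 = 320
  disc 4: 290 + 70 = 360
  disc 5: 280 + 60 = 340
  disc 6: 280 = 280
  disc 7: 220 + 120 = 340
  disc 8: 100 = 100
That uses only 8 ≤ 9, so 9 discs are enough.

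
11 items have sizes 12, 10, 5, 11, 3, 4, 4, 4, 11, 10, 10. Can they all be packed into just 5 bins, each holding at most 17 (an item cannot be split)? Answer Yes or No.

Total = 84; ⌈84/17⌉ = 5.
6 items each exceed half the capacity and cannot share a bin, forcing at least 6 bins.
At least 6 bins are required, but only 5 are allowed.

No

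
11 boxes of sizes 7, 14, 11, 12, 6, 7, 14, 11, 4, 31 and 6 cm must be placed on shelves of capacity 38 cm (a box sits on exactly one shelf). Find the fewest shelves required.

4

Total = 31 + 14 + 14 + 12 + 11 + 11 + 7 + 7 + 6 + 6 + 4 = 123 cm.
Lower bound: ⌈123/38⌉ = 4 shelves.
A packing using 4 shelves:
  shelf 1: 31 + 7 = 38
  shelf 2: 14 + 14 + 7 = 35
  shelf 3: 12 + 11 + 11 + 4 = 38
  shelf 4: 6 + 6 = 12
This matches the lower bound, so 4 is optimal.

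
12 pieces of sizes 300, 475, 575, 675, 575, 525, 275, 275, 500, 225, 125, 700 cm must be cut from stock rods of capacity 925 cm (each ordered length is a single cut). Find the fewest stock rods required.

Total = 700 + 675 + 575 + 575 + 525 + 500 + 475 + 300 + 275 + 275 + 225 + 125 = 5225 cm.
Lower bound: ⌈5225/925⌉ = 6 stock rods.
Also, 7 pieces each exceed 925/2 cm, and no two of those can share a stock rod, so at least 7 stock rods are needed.
A packing using 7 stock rods:
  stock rod 1: 700 + 225 = 925
  stock rod 2: 675 + 125 = 800
  stock rod 3: 575 + 300 = 875
  stock rod 4: 575 + 275 = 850
  stock rod 5: 525 + 275 = 800
  stock rod 6: 500 = 500
  stock rod 7: 475 = 475
This matches the lower bound, so 7 is optimal.

7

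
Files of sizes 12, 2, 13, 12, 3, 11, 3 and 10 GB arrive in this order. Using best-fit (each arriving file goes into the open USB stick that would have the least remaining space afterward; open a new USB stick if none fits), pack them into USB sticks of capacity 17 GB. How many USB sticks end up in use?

  12 → USB stick 1 (new)  [load 12/17]
  2 → USB stick 1  [load 14/17]
  13 → USB stick 2 (new)  [load 13/17]
  12 → USB stick 3 (new)  [load 12/17]
  3 → USB stick 1  [load 17/17]
  11 → USB stick 4 (new)  [load 11/17]
  3 → USB stick 2  [load 16/17]
  10 → USB stick 5 (new)  [load 10/17]
5 USB sticks opened.

5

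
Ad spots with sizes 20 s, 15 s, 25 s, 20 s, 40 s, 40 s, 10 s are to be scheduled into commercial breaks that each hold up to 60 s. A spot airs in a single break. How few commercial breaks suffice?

3

Total = 40 + 40 + 25 + 20 + 20 + 15 + 10 = 170 s.
Lower bound: ⌈170/60⌉ = 3 commercial breaks.
A packing using 3 commercial breaks:
  break 1: 40 + 20 = 60
  break 2: 40 + 20 = 60
  break 3: 25 + 15 + 10 = 50
This matches the lower bound, so 3 is optimal.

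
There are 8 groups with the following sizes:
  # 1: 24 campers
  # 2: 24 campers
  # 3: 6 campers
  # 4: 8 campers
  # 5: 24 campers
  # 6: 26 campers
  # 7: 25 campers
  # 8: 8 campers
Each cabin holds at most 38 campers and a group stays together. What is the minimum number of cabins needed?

5

Total = 26 + 25 + 24 + 24 + 24 + 8 + 8 + 6 = 145 campers.
Lower bound: ⌈145/38⌉ = 4 cabins.
Also, 5 groups each exceed 19 campers, and no two of those can share a cabin, so at least 5 cabins are needed.
A packing using 5 cabins:
  cabin 1: 26 + 8 = 34
  cabin 2: 25 + 8 = 33
  cabin 3: 24 + 6 = 30
  cabin 4: 24 = 24
  cabin 5: 24 = 24
This matches the lower bound, so 5 is optimal.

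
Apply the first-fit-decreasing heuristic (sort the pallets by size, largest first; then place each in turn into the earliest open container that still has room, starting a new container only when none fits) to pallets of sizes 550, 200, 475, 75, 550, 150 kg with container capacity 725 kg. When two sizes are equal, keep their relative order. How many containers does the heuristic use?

3

Sorted descending: 550, 550, 475, 200, 150, 75.
  550 → container 1 (new)  [load 550/725]
  550 → container 2 (new)  [load 550/725]
  475 → container 3 (new)  [load 475/725]
  200 → container 3  [load 675/725]
  150 → container 1  [load 700/725]
  75 → container 2  [load 625/725]
3 containers opened.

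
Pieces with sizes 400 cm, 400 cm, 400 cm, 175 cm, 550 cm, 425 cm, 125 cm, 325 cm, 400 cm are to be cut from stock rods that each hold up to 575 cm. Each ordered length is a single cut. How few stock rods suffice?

7

Total = 550 + 425 + 400 + 400 + 400 + 400 + 325 + 175 + 125 = 3200 cm.
Lower bound: ⌈3200/575⌉ = 6 stock rods.
Also, 7 pieces each exceed 575/2 cm, and no two of those can share a stock rod, so at least 7 stock rods are needed.
A packing using 7 stock rods:
  stock rod 1: 550 = 550
  stock rod 2: 425 + 125 = 550
  stock rod 3: 400 + 175 = 575
  stock rod 4: 400 = 400
  stock rod 5: 400 = 400
  stock rod 6: 400 = 400
  stock rod 7: 325 = 325
This matches the lower bound, so 7 is optimal.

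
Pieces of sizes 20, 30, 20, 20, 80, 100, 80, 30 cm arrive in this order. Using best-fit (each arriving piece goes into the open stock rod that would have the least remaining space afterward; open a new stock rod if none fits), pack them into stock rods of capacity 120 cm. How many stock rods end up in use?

  20 → stock rod 1 (new)  [load 20/120]
  30 → stock rod 1  [load 50/120]
  20 → stock rod 1  [load 70/120]
  20 → stock rod 1  [load 90/120]
  80 → stock rod 2 (new)  [load 80/120]
  100 → stock rod 3 (new)  [load 100/120]
  80 → stock rod 4 (new)  [load 80/120]
  30 → stock rod 1  [load 120/120]
4 stock rods opened.

4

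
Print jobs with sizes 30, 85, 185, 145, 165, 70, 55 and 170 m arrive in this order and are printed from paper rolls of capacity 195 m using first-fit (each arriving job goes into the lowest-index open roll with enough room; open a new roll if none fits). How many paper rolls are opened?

6

  30 → roll 1 (new)  [load 30/195]
  85 → roll 1  [load 115/195]
  185 → roll 2 (new)  [load 185/195]
  145 → roll 3 (new)  [load 145/195]
  165 → roll 4 (new)  [load 165/195]
  70 → roll 1  [load 185/195]
  55 → roll 5 (new)  [load 55/195]
  170 → roll 6 (new)  [load 170/195]
6 paper rolls opened.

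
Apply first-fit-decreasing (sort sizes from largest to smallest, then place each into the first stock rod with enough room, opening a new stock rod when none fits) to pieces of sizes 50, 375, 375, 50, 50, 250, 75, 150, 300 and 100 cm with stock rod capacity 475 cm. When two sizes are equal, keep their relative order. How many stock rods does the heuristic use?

Sorted descending: 375, 375, 300, 250, 150, 100, 75, 50, 50, 50.
  375 → stock rod 1 (new)  [load 375/475]
  375 → stock rod 2 (new)  [load 375/475]
  300 → stock rod 3 (new)  [load 300/475]
  250 → stock rod 4 (new)  [load 250/475]
  150 → stock rod 3  [load 450/475]
  100 → stock rod 1  [load 475/475]
  75 → stock rod 2  [load 450/475]
  50 → stock rod 4  [load 300/475]
  50 → stock rod 4  [load 350/475]
  50 → stock rod 4  [load 400/475]
4 stock rods opened.

4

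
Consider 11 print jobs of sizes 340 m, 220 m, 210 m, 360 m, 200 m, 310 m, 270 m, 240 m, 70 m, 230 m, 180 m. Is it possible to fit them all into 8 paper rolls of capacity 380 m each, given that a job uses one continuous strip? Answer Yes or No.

No

Total = 2630 m; ⌈2630/380⌉ = 7.
9 print jobs each exceed half the capacity and cannot share a roll, forcing at least 9 paper rolls.
At least 9 paper rolls are required, but only 8 are allowed.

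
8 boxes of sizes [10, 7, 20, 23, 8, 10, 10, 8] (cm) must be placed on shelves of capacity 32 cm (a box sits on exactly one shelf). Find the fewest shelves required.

4

Total = 23 + 20 + 10 + 10 + 10 + 8 + 8 + 7 = 96 cm.
Lower bound: ⌈96/32⌉ = 3 shelves.
A packing using 4 shelves:
  shelf 1: 23 + 8 = 31
  shelf 2: 20 + 10 = 30
  shelf 3: 10 + 10 + 8 = 28
  shelf 4: 7 = 7
No arrangement into 3 shelves stays within capacity, so 4 is optimal.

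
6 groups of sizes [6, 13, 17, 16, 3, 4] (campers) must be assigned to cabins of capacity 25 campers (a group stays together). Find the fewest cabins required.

Total = 17 + 16 + 13 + 6 + 4 + 3 = 59 campers.
Lower bound: ⌈59/25⌉ = 3 cabins.
A packing using 3 cabins:
  cabin 1: 17 + 6 = 23
  cabin 2: 16 + 4 + 3 = 23
  cabin 3: 13 = 13
This matches the lower bound, so 3 is optimal.

3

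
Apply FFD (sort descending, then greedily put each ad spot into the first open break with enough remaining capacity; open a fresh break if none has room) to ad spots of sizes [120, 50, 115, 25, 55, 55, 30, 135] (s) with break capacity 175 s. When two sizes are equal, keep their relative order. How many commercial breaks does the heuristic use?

4

Sorted descending: 135, 120, 115, 55, 55, 50, 30, 25.
  135 → break 1 (new)  [load 135/175]
  120 → break 2 (new)  [load 120/175]
  115 → break 3 (new)  [load 115/175]
  55 → break 2  [load 175/175]
  55 → break 3  [load 170/175]
  50 → break 4 (new)  [load 50/175]
  30 → break 1  [load 165/175]
  25 → break 4  [load 75/175]
4 commercial breaks opened.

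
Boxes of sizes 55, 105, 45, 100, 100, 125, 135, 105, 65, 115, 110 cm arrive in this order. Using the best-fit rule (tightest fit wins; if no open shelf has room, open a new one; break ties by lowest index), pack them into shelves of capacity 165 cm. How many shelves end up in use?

  55 → shelf 1 (new)  [load 55/165]
  105 → shelf 1  [load 160/165]
  45 → shelf 2 (new)  [load 45/165]
  100 → shelf 2  [load 145/165]
  100 → shelf 3 (new)  [load 100/165]
  125 → shelf 4 (new)  [load 125/165]
  135 → shelf 5 (new)  [load 135/165]
  105 → shelf 6 (new)  [load 105/165]
  65 → shelf 3  [load 165/165]
  115 → shelf 7 (new)  [load 115/165]
  110 → shelf 8 (new)  [load 110/165]
8 shelves opened.

8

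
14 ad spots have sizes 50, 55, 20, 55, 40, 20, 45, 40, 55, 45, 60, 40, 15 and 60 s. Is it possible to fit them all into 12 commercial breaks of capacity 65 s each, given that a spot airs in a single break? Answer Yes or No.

Yes

A valid assignment using 11 commercial breaks:
  break 1: 60 = 60
  break 2: 60 = 60
  break 3: 55 = 55
  break 4: 55 = 55
  break 5: 55 = 55
  break 6: 50 + 15 = 65
  break 7: 45 + 20 = 65
  break 8: 45 + 20 = 65
  break 9: 40 = 40
  break 10: 40 = 40
  break 11: 40 = 40
That uses only 11 ≤ 12, so 12 commercial breaks are enough.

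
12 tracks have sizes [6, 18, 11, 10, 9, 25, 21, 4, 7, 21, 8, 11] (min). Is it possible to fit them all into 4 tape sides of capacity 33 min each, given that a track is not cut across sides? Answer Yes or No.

Total = 151 min; ⌈151/33⌉ = 5.
At least 5 tape sides are required, but only 4 are allowed.

No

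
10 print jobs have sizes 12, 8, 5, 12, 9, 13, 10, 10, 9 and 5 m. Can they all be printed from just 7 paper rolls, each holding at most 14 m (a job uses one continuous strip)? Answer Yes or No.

No

Total = 93 m; ⌈93/14⌉ = 7.
8 print jobs each exceed half the capacity and cannot share a roll, forcing at least 8 paper rolls.
At least 8 paper rolls are required, but only 7 are allowed.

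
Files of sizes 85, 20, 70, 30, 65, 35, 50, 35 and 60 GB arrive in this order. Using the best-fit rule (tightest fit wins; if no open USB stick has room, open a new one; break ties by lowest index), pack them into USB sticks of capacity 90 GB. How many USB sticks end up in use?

  85 → USB stick 1 (new)  [load 85/90]
  20 → USB stick 2 (new)  [load 20/90]
  70 → USB stick 2  [load 90/90]
  30 → USB stick 3 (new)  [load 30/90]
  65 → USB stick 4 (new)  [load 65/90]
  35 → USB stick 3  [load 65/90]
  50 → USB stick 5 (new)  [load 50/90]
  35 → USB stick 5  [load 85/90]
  60 → USB stick 6 (new)  [load 60/90]
6 USB sticks opened.

6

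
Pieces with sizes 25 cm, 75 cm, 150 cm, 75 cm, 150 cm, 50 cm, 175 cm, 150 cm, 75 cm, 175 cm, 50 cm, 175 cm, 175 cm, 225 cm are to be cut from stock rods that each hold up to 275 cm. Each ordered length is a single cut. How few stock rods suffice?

8

Total = 225 + 175 + 175 + 175 + 175 + 150 + 150 + 150 + 75 + 75 + 75 + 50 + 50 + 25 = 1725 cm.
Lower bound: ⌈1725/275⌉ = 7 stock rods.
Also, 8 pieces each exceed 275/2 cm, and no two of those can share a stock rod, so at least 8 stock rods are needed.
A packing using 8 stock rods:
  stock rod 1: 225 + 50 = 275
  stock rod 2: 175 + 75 + 25 = 275
  stock rod 3: 175 + 75 = 250
  stock rod 4: 175 + 75 = 250
  stock rod 5: 175 + 50 = 225
  stock rod 6: 150 = 150
  stock rod 7: 150 = 150
  stock rod 8: 150 = 150
This matches the lower bound, so 8 is optimal.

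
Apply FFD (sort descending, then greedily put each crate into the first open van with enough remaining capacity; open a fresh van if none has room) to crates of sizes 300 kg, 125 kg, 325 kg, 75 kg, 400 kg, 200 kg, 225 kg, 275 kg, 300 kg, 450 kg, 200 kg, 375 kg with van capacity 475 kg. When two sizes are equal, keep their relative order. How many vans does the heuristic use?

Sorted descending: 450, 400, 375, 325, 300, 300, 275, 225, 200, 200, 125, 75.
  450 → van 1 (new)  [load 450/475]
  400 → van 2 (new)  [load 400/475]
  375 → van 3 (new)  [load 375/475]
  325 → van 4 (new)  [load 325/475]
  300 → van 5 (new)  [load 300/475]
  300 → van 6 (new)  [load 300/475]
  275 → van 7 (new)  [load 275/475]
  225 → van 8 (new)  [load 225/475]
  200 → van 7  [load 475/475]
  200 → van 8  [load 425/475]
  125 → van 4  [load 450/475]
  75 → van 2  [load 475/475]
8 vans opened.

8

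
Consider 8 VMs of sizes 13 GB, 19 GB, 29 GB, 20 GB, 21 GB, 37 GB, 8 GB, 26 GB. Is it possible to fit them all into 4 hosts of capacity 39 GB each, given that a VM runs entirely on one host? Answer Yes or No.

Total = 173 GB; ⌈173/39⌉ = 5.
At least 5 hosts are required, but only 4 are allowed.

No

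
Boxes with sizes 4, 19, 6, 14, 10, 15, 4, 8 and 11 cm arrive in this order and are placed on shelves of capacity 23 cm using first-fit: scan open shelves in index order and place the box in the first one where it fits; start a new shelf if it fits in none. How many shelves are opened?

  4 → shelf 1 (new)  [load 4/23]
  19 → shelf 1  [load 23/23]
  6 → shelf 2 (new)  [load 6/23]
  14 → shelf 2  [load 20/23]
  10 → shelf 3 (new)  [load 10/23]
  15 → shelf 4 (new)  [load 15/23]
  4 → shelf 3  [load 14/23]
  8 → shelf 3  [load 22/23]
  11 → shelf 5 (new)  [load 11/23]
5 shelves opened.

5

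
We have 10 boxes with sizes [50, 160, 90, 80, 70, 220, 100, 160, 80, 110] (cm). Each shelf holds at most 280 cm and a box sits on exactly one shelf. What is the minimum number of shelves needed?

Total = 220 + 160 + 160 + 110 + 100 + 90 + 80 + 80 + 70 + 50 = 1120 cm.
Lower bound: ⌈1120/280⌉ = 4 shelves.
A packing using 5 shelves:
  shelf 1: 220 + 50 = 270
  shelf 2: 160 + 110 = 270
  shelf 3: 160 + 100 = 260
  shelf 4: 90 + 80 + 80 = 250
  shelf 5: 70 = 70
No arrangement into 4 shelves stays within capacity, so 5 is optimal.

5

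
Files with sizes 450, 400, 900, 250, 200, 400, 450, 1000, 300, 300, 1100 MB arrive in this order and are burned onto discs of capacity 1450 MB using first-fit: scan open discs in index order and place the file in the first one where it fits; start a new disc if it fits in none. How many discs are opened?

  450 → disc 1 (new)  [load 450/1450]
  400 → disc 1  [load 850/1450]
  900 → disc 2 (new)  [load 900/1450]
  250 → disc 1  [load 1100/1450]
  200 → disc 1  [load 1300/1450]
  400 → disc 2  [load 1300/1450]
  450 → disc 3 (new)  [load 450/1450]
  1000 → disc 3  [load 1450/1450]
  300 → disc 4 (new)  [load 300/1450]
  300 → disc 4  [load 600/1450]
  1100 → disc 5 (new)  [load 1100/1450]
5 discs opened.

5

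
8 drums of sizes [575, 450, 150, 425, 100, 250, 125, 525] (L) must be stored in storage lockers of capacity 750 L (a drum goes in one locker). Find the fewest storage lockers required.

Total = 575 + 525 + 450 + 425 + 250 + 150 + 125 + 100 = 2600 L.
Lower bound: ⌈2600/750⌉ = 4 storage lockers.
A packing using 4 storage lockers:
  locker 1: 575 + 150 = 725
  locker 2: 525 + 125 + 100 = 750
  locker 3: 450 + 250 = 700
  locker 4: 425 = 425
This matches the lower bound, so 4 is optimal.

4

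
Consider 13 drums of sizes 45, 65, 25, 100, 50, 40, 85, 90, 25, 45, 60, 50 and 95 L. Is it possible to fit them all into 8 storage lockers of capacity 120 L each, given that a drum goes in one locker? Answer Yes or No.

A valid assignment using 8 storage lockers:
  locker 1: 100 = 100
  locker 2: 95 + 25 = 120
  locker 3: 90 + 25 = 115
  locker 4: 85 = 85
  locker 5: 65 + 50 = 115
  locker 6: 60 + 50 = 110
  locker 7: 45 + 45 = 90
  locker 8: 40 = 40
Every load is within 120 L, so 8 storage lockers suffice.

Yes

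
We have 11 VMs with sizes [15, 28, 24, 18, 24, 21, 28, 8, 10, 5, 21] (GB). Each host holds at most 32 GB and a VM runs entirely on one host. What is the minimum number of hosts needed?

Total = 28 + 28 + 24 + 24 + 21 + 21 + 18 + 15 + 10 + 8 + 5 = 202 GB.
Lower bound: ⌈202/32⌉ = 7 hosts.
A packing using 8 hosts:
  host 1: 28 = 28
  host 2: 28 = 28
  host 3: 24 + 8 = 32
  host 4: 24 + 5 = 29
  host 5: 21 + 10 = 31
  host 6: 21 = 21
  host 7: 18 = 18
  host 8: 15 = 15
No arrangement into 7 hosts stays within capacity, so 8 is optimal.

8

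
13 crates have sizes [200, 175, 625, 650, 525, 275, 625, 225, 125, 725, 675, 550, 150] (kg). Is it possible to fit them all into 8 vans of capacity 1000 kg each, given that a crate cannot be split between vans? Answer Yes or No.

A valid assignment using 7 vans:
  van 1: 725 + 275 = 1000
  van 2: 675 + 225 = 900
  van 3: 650 + 200 + 150 = 1000
  van 4: 625 + 175 + 125 = 925
  van 5: 625 = 625
  van 6: 550 = 550
  van 7: 525 = 525
That uses only 7 ≤ 8, so 8 vans are enough.

Yes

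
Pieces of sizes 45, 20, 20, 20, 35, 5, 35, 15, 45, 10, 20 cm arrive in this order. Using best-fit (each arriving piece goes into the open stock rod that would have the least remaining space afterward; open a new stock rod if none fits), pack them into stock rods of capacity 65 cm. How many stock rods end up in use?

5

  45 → stock rod 1 (new)  [load 45/65]
  20 → stock rod 1  [load 65/65]
  20 → stock rod 2 (new)  [load 20/65]
  20 → stock rod 2  [load 40/65]
  35 → stock rod 3 (new)  [load 35/65]
  5 → stock rod 2  [load 45/65]
  35 → stock rod 4 (new)  [load 35/65]
  15 → stock rod 2  [load 60/65]
  45 → stock rod 5 (new)  [load 45/65]
  10 → stock rod 5  [load 55/65]
  20 → stock rod 3  [load 55/65]
5 stock rods opened.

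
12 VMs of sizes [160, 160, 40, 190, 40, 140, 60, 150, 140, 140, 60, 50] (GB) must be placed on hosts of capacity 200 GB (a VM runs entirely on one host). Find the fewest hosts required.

Total = 190 + 160 + 160 + 150 + 140 + 140 + 140 + 60 + 60 + 50 + 40 + 40 = 1330 GB.
Lower bound: ⌈1330/200⌉ = 7 hosts.
A packing using 7 hosts:
  host 1: 190 = 190
  host 2: 160 + 40 = 200
  host 3: 160 + 40 = 200
  host 4: 150 + 50 = 200
  host 5: 140 + 60 = 200
  host 6: 140 + 60 = 200
  host 7: 140 = 140
This matches the lower bound, so 7 is optimal.

7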